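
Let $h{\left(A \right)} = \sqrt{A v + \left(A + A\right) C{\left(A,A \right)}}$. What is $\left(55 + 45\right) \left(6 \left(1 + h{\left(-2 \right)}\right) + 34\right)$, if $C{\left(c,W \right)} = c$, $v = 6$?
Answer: $4000 + 1200 i \approx 4000.0 + 1200.0 i$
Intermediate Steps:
$h{\left(A \right)} = \sqrt{2 A^{2} + 6 A}$ ($h{\left(A \right)} = \sqrt{A 6 + \left(A + A\right) A} = \sqrt{6 A + 2 A A} = \sqrt{6 A + 2 A^{2}} = \sqrt{2 A^{2} + 6 A}$)
$\left(55 + 45\right) \left(6 \left(1 + h{\left(-2 \right)}\right) + 34\right) = \left(55 + 45\right) \left(6 \left(1 + \sqrt{2} \sqrt{- 2 \left(3 - 2\right)}\right) + 34\right) = 100 \left(6 \left(1 + \sqrt{2} \sqrt{\left(-2\right) 1}\right) + 34\right) = 100 \left(6 \left(1 + \sqrt{2} \sqrt{-2}\right) + 34\right) = 100 \left(6 \left(1 + \sqrt{2} i \sqrt{2}\right) + 34\right) = 100 \left(6 \left(1 + 2 i\right) + 34\right) = 100 \left(\left(6 + 12 i\right) + 34\right) = 100 \left(40 + 12 i\right) = 4000 + 1200 i$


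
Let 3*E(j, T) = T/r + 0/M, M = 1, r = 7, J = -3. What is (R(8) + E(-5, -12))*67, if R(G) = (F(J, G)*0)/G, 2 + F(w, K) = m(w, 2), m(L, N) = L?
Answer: -268/7 ≈ -38.286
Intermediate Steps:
F(w, K) = -2 + w
R(G) = 0 (R(G) = ((-2 - 3)*0)/G = (-5*0)/G = 0/G = 0)
E(j, T) = T/21 (E(j, T) = (T/7 + 0/1)/3 = (T*(⅐) + 0*1)/3 = (T/7 + 0)/3 = (T/7)/3 = T/21)
(R(8) + E(-5, -12))*67 = (0 + (1/21)*(-12))*67 = (0 - 4/7)*67 = -4/7*67 = -268/7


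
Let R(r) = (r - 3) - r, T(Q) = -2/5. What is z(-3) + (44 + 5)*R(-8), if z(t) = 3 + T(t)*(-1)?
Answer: -718/5 ≈ -143.60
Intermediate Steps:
T(Q) = -2/5 (T(Q) = -2*1/5 = -2/5)
R(r) = -3 (R(r) = (-3 + r) - r = -3)
z(t) = 17/5 (z(t) = 3 - 2/5*(-1) = 3 + 2/5 = 17/5)
z(-3) + (44 + 5)*R(-8) = 17/5 + (44 + 5)*(-3) = 17/5 + 49*(-3) = 17/5 - 147 = -718/5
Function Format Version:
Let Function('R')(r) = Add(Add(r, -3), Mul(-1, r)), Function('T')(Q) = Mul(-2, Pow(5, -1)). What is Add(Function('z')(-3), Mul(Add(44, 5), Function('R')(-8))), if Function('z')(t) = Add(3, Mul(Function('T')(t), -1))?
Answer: Rational(-718, 5) ≈ -143.60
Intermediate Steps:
Function('T')(Q) = Rational(-2, 5) (Function('T')(Q) = Mul(-2, Rational(1, 5)) = Rational(-2, 5))
Function('R')(r) = -3 (Function('R')(r) = Add(Add(-3, r), Mul(-1, r)) = -3)
Function('z')(t) = Rational(17, 5) (Function('z')(t) = Add(3, Mul(Rational(-2, 5), -1)) = Add(3, Rational(2, 5)) = Rational(17, 5))
Add(Function('z')(-3), Mul(Add(44, 5), Function('R')(-8))) = Add(Rational(17, 5), Mul(Add(44, 5), -3)) = Add(Rational(17, 5), Mul(49, -3)) = Add(Rational(17, 5), -147) = Rational(-718, 5)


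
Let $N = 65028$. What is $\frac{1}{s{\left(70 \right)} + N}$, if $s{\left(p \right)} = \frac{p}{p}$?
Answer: $\frac{1}{65029} \approx 1.5378 \cdot 10^{-5}$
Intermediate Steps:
$s{\left(p \right)} = 1$
$\frac{1}{s{\left(70 \right)} + N} = \frac{1}{1 + 65028} = \frac{1}{65029}$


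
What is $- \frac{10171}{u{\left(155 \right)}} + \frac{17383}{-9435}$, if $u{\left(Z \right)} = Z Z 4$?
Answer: $- \frac{353293937}{181340700} \approx -1.9482$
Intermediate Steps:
$u{\left(Z \right)} = 4 Z^{2}$ ($u{\left(Z \right)} = Z^{2} \cdot 4 = 4 Z^{2}$)
$- \frac{10171}{u{\left(155 \right)}} + \frac{17383}{-9435} = - \frac{10171}{4 \cdot 155^{2}} + \frac{17383}{-9435} = - \frac{10171}{4 \cdot 24025} + 17383 \left(- \frac{1}{9435}\right) = - \frac{10171}{96100} - \frac{17383}{9435} = - \frac{353293937}{181340700}$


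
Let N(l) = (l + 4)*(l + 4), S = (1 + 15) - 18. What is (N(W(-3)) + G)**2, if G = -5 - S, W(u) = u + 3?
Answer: 169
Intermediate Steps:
W(u) = 3 + u
S = -2 (S = 16 - 18 = -2)
N(l) = (4 + l)**2 (N(l) = (4 + l)*(4 + l) = (4 + l)**2)
G = -3 (G = -5 - 1*(-2) = -5 + 2 = -3)
(N(W(-3)) + G)**2 = ((4 + (3 - 3))**2 - 3)**2 = ((4 + 0)**2 - 3)**2 = (4**2 - 3)**2 = (16 - 3)**2 = 13**2 = 169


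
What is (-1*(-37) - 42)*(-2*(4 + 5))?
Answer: 90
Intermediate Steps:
(-1*(-37) - 42)*(-2*(4 + 5)) = (37 - 42)*(-2*9) = -5*(-18) = 90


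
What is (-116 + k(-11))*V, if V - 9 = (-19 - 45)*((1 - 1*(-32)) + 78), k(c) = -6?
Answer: 865590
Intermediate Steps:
V = -7095 (V = 9 + (-19 - 45)*((1 - 1*(-32)) + 78) = 9 - 64*((1 + 32) + 78) = 9 - 64*(33 + 78) = 9 - 64*111 = 9 - 7104 = -7095)
(-116 + k(-11))*V = (-116 - 6)*(-7095) = -122*(-7095) = 865590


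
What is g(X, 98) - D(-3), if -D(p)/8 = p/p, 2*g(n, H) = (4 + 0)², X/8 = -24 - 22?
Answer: 16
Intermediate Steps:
X = -368 (X = 8*(-24 - 22) = 8*(-46) = -368)
g(n, H) = 8 (g(n, H) = (4 + 0)²/2 = (½)*4² = (½)*16 = 8)
D(p) = -8 (D(p) = -8*p/p = -8*1 = -8)
g(X, 98) - D(-3) = 8 - 1*(-8) = 8 + 8 = 16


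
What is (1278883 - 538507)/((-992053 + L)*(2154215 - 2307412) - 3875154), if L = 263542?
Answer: 246792/37200608171 ≈ 6.6341e-6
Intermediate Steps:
(1278883 - 538507)/((-992053 + L)*(2154215 - 2307412) - 3875154) = (1278883 - 538507)/((-992053 + 263542)*(2154215 - 2307412) - 3875154) = 740376/(-728511*(-153197) - 3875154) = 740376/(111605699667 - 3875154) = 740376/111601824513 = 740376*(1/111601824513) = 246792/37200608171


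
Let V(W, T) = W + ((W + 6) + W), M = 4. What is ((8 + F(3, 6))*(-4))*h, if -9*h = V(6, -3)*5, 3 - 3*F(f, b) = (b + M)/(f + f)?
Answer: 12160/27 ≈ 450.37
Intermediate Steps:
F(f, b) = 1 - (4 + b)/(6*f) (F(f, b) = 1 - (b + 4)/(3*(f + f)) = 1 - (4 + b)/(3*(2*f)) = 1 - (4 + b)*1/(2*f)/3 = 1 - (4 + b)/(6*f))
V(W, T) = 6 + 3*W (V(W, T) = W + ((6 + W) + W) = W + (6 + 2*W) = 6 + 3*W)
h = -40/3 (h = -(6 + 3*6)*5/9 = -(6 + 18)*5/9 = -8*5/3 = -⅑*120 = -40/3 ≈ -13.333)
((8 + F(3, 6))*(-4))*h = ((8 + (⅙)*(-4 - 1*6 + 6*3)/3)*(-4))*(-40/3) = ((8 + (⅙)*(⅓)*(-4 - 6 + 18))*(-4))*(-40/3) = ((8 + (⅙)*(⅓)*8)*(-4))*(-40/3) = ((8 + 4/9)*(-4))*(-40/3) = ((76/9)*(-4))*(-40/3) = -304/9*(-40/3) = 12160/27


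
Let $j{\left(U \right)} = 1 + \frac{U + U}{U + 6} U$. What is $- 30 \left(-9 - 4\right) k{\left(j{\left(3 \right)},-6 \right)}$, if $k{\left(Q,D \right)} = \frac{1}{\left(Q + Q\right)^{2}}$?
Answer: $\frac{65}{6} \approx 10.833$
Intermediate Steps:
$j{\left(U \right)} = 1 + \frac{2 U^{2}}{6 + U}$ ($j{\left(U \right)} = 1 + \frac{2 U}{6 + U} U = 1 + \frac{2 U^{2}}{6 + U}$)
$k{\left(Q,D \right)} = \frac{1}{4 Q^{2}}$ ($k{\left(Q,D \right)} = \frac{1}{\left(2 Q\right)^{2}} = \frac{1}{4 Q^{2}}$)
$- 30 \left(-9 - 4\right) k{\left(j{\left(3 \right)},-6 \right)} = - 30 \left(-9 - 4\right) \frac{1}{4 \frac{\left(6 + 3 + 2 \cdot 3^{2}\right)^{2}}{\left(6 + 3\right)^{2}}} = \left(-30\right) \left(-13\right) \frac{1}{4 \frac{\left(6 + 3 + 2 \cdot 9\right)^{2}}{81}} = 390 \frac{1}{4 \frac{\left(6 + 3 + 18\right)^{2}}{81}} = 390 \frac{1}{4 \cdot 9} = 390 \cdot \frac{1}{4} \cdot \frac{1}{9} = 390 \cdot \frac{1}{36} = \frac{65}{6}$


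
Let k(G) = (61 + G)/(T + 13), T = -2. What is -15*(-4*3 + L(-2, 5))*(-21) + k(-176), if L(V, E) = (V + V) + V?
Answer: -62485/11 ≈ -5680.5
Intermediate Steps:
k(G) = 61/11 + G/11 (k(G) = (61 + G)/(-2 + 13) = (61 + G)/11 = (61 + G)*(1/11) = 61/11 + G/11)
L(V, E) = 3*V (L(V, E) = 2*V + V = 3*V)
-15*(-4*3 + L(-2, 5))*(-21) + k(-176) = -15*(-4*3 + 3*(-2))*(-21) + (61/11 + (1/11)*(-176)) = -15*(-12 - 6)*(-21) + (61/11 - 16) = -15*(-18)*(-21) - 115/11 = 270*(-21) - 115/11 = -5670 - 115/11 = -62485/11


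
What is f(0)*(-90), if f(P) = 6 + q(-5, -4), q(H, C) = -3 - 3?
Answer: 0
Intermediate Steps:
q(H, C) = -6
f(P) = 0 (f(P) = 6 - 6 = 0)
f(0)*(-90) = 0*(-90) = 0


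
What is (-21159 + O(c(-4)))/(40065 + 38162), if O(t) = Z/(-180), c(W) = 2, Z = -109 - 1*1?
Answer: -380851/1408086 ≈ -0.27047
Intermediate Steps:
Z = -110 (Z = -109 - 1 = -110)
O(t) = 11/18 (O(t) = -110/(-180) = -110*(-1/180) = 11/18)
(-21159 + O(c(-4)))/(40065 + 38162) = (-21159 + 11/18)/(40065 + 38162) = -380851/18/78227 = -380851/18*1/78227 = -380851/1408086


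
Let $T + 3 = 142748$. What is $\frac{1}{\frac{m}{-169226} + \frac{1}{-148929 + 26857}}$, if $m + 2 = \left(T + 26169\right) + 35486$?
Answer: $- \frac{10328878136}{12475720941} \approx -0.82792$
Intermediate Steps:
$T = 142745$ ($T = -3 + 142748 = 142745$)
$m = 204398$ ($m = -2 + \left(\left(142745 + 26169\right) + 35486\right) = -2 + \left(168914 + 35486\right) = -2 + 204400 = 204398$)
$\frac{1}{\frac{m}{-169226} + \frac{1}{-148929 + 26857}} = \frac{1}{\frac{204398}{-169226} + \frac{1}{-148929 + 26857}} = \frac{1}{204398 \left(- \frac{1}{169226}\right) + \frac{1}{-122072}} = \frac{1}{- \frac{102199}{84613} - \frac{1}{122072}} = \frac{1}{- \frac{12475720941}{10328878136}} = - \frac{10328878136}{12475720941}$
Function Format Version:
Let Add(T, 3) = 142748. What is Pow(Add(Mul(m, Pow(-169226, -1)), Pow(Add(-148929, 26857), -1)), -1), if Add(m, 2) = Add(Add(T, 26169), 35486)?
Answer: Rational(-10328878136, 12475720941) ≈ -0.82792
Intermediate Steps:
T = 142745 (T = Add(-3, 142748) = 142745)
m = 204398 (m = Add(-2, Add(Add(142745, 26169), 35486)) = Add(-2, Add(168914, 35486)) = Add(-2, 204400) = 204398)
Pow(Add(Mul(m, Pow(-169226, -1)), Pow(Add(-148929, 26857), -1)), -1) = Pow(Add(Mul(204398, Pow(-169226, -1)), Pow(Add(-148929, 26857), -1)), -1) = Pow(Add(Mul(204398, Rational(-1, 169226)), Pow(-122072, -1)), -1) = Pow(Add(Rational(-102199, 84613), Rational(-1, 122072)), -1) = Pow(Rational(-12475720941, 10328878136), -1) = Rational(-10328878136, 12475720941)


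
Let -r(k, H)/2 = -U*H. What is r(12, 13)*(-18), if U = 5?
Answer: -2340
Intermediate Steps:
r(k, H) = 10*H (r(k, H) = -(-2)*5*H = -(-10)*H = 10*H)
r(12, 13)*(-18) = (10*13)*(-18) = 130*(-18) = -2340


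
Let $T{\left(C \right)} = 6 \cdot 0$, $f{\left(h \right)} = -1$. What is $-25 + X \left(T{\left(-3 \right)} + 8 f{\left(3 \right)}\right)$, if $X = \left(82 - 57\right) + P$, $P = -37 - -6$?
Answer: $23$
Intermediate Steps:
$P = -31$ ($P = -37 + 6 = -31$)
$T{\left(C \right)} = 0$
$X = -6$ ($X = \left(82 - 57\right) - 31 = 25 - 31 = -6$)
$-25 + X \left(T{\left(-3 \right)} + 8 f{\left(3 \right)}\right) = -25 - 6 \left(0 + 8 \left(-1\right)\right) = -25 - 6 \left(0 - 8\right) = -25 - -48 = -25 + 48 = 23$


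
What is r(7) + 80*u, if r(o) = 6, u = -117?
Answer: -9354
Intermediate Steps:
r(7) + 80*u = 6 + 80*(-117) = 6 - 9360 = -9354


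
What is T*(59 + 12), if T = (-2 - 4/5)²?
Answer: 13916/25 ≈ 556.64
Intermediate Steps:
T = 196/25 (T = (-2 - 4*⅕)² = (-2 - ⅘)² = (-14/5)² = 196/25 ≈ 7.8400)
T*(59 + 12) = 196*(59 + 12)/25 = (196/25)*71 = 13916/25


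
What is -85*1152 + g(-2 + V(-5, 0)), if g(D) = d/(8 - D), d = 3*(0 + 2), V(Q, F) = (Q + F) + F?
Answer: -489598/5 ≈ -97920.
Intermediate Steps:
V(Q, F) = Q + 2*F (V(Q, F) = (F + Q) + F = Q + 2*F)
d = 6 (d = 3*2 = 6)
g(D) = 6/(8 - D)
-85*1152 + g(-2 + V(-5, 0)) = -85*1152 - 6/(-8 + (-2 + (-5 + 2*0))) = -97920 - 6/(-8 + (-2 + (-5 + 0))) = -97920 - 6/(-8 + (-2 - 5)) = -97920 - 6/(-8 - 7) = -97920 - 6/(-15) = -97920 - 6*(-1/15) = -97920 + ⅖ = -489598/5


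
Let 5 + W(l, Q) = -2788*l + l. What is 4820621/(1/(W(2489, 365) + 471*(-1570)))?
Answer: -37004619753478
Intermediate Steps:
W(l, Q) = -5 - 2787*l (W(l, Q) = -5 + (-2788*l + l) = -5 - 2787*l)
4820621/(1/(W(2489, 365) + 471*(-1570))) = 4820621/(1/((-5 - 2787*2489) + 471*(-1570))) = 4820621/(1/((-5 - 6936843) - 739470)) = 4820621/(1/(-6936848 - 739470)) = 4820621/(1/(-7676318)) = 4820621/(-1/7676318) = 4820621*(-7676318) = -37004619753478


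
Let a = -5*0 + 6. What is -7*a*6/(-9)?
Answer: 28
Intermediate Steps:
a = 6 (a = 0 + 6 = 6)
-7*a*6/(-9) = -42*6/(-9) = -42*6*(-⅑) = -42*(-2)/3 = -7*(-4) = 28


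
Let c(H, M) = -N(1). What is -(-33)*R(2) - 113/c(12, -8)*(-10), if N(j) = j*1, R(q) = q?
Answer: -1064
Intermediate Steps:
N(j) = j
c(H, M) = -1 (c(H, M) = -1*1 = -1)
-(-33)*R(2) - 113/c(12, -8)*(-10) = -(-33)*2 - 113/(-1)*(-10) = -3*(-22) - 113*(-1)*(-10) = 66 + 113*(-10) = 66 - 1130 = -1064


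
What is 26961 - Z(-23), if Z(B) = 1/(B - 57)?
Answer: 2156881/80 ≈ 26961.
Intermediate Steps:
Z(B) = 1/(-57 + B)
26961 - Z(-23) = 26961 - 1/(-57 - 23) = 26961 - 1/(-80) = 26961 - 1*(-1/80) = 26961 + 1/80 = 2156881/80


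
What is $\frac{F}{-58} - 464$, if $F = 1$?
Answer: $- \frac{26913}{58} \approx -464.02$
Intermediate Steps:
$\frac{F}{-58} - 464 = 1 \frac{1}{-58} - 464 = 1 \left(- \frac{1}{58}\right) - 464 = - \frac{1}{58} - 464 = - \frac{26913}{58}$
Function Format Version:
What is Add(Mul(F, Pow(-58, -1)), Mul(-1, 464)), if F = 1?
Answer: Rational(-26913, 58) ≈ -464.02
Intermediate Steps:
Add(Mul(F, Pow(-58, -1)), Mul(-1, 464)) = Add(Mul(1, Pow(-58, -1)), Mul(-1, 464)) = Add(Mul(1, Rational(-1, 58)), -464) = Add(Rational(-1, 58), -464) = Rational(-26913, 58)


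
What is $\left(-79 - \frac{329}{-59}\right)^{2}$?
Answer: $\frac{18766224}{3481} \approx 5391.0$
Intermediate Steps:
$\left(-79 - \frac{329}{-59}\right)^{2} = \left(-79 - - \frac{329}{59}\right)^{2} = \left(-79 + \frac{329}{59}\right)^{2} = \left(- \frac{4332}{59}\right)^{2} = \frac{18766224}{3481}$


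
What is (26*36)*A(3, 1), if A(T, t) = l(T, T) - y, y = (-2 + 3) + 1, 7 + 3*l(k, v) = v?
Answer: -3120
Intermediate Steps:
l(k, v) = -7/3 + v/3
y = 2 (y = 1 + 1 = 2)
A(T, t) = -13/3 + T/3 (A(T, t) = (-7/3 + T/3) - 1*2 = (-7/3 + T/3) - 2 = -13/3 + T/3)
(26*36)*A(3, 1) = (26*36)*(-13/3 + (⅓)*3) = 936*(-13/3 + 1) = 936*(-10/3) = -3120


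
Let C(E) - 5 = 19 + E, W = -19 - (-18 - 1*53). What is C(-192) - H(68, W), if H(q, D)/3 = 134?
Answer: -570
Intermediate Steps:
W = 52 (W = -19 - (-18 - 53) = -19 - 1*(-71) = -19 + 71 = 52)
H(q, D) = 402 (H(q, D) = 3*134 = 402)
C(E) = 24 + E (C(E) = 5 + (19 + E) = 24 + E)
C(-192) - H(68, W) = (24 - 192) - 1*402 = -168 - 402 = -570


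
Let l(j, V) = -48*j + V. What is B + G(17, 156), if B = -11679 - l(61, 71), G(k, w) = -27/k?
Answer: -150001/17 ≈ -8823.6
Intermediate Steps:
l(j, V) = V - 48*j
B = -8822 (B = -11679 - (71 - 48*61) = -11679 - (71 - 2928) = -11679 - 1*(-2857) = -11679 + 2857 = -8822)
B + G(17, 156) = -8822 - 27/17 = -150001/17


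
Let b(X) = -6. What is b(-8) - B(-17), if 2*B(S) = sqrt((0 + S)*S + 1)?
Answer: -6 - sqrt(290)/2 ≈ -14.515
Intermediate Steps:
B(S) = sqrt(1 + S**2)/2 (B(S) = sqrt((0 + S)*S + 1)/2 = sqrt(S*S + 1)/2 = sqrt(S**2 + 1)/2 = sqrt(1 + S**2)/2)
b(-8) - B(-17) = -6 - sqrt(1 + (-17)**2)/2 = -6 - sqrt(1 + 289)/2 = -6 - sqrt(290)/2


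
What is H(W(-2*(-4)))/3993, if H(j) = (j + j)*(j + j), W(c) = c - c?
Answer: 0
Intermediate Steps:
W(c) = 0
H(j) = 4*j² (H(j) = (2*j)*(2*j) = 4*j²)
H(W(-2*(-4)))/3993 = (4*0²)/3993 = (4*0)*(1/3993) = 0*(1/3993) = 0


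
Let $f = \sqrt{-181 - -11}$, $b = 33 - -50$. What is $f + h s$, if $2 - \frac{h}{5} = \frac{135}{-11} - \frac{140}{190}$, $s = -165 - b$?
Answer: $- \frac{3889880}{209} + i \sqrt{170} \approx -18612.0 + 13.038 i$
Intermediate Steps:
$b = 83$ ($b = 33 + 50 = 83$)
$s = -248$ ($s = -165 - 83 = -248$)
$f = i \sqrt{170}$ ($f = \sqrt{-181 + 11} = \sqrt{-170} = i \sqrt{170} \approx 13.038 i$)
$h = \frac{15685}{209}$ ($h = 10 - 5 \left(\frac{135}{-11} - \frac{140}{190}\right) = 10 - 5 \left(135 \left(- \frac{1}{11}\right) - \frac{14}{19}\right) = 10 - 5 \left(- \frac{135}{11} - \frac{14}{19}\right) = 10 - - \frac{13595}{209} = 10 + \frac{13595}{209} = \frac{15685}{209} \approx 75.048$)
$f + h s = i \sqrt{170} + \frac{15685}{209} \left(-248\right) = i \sqrt{170} - \frac{3889880}{209} = - \frac{3889880}{209} + i \sqrt{170}$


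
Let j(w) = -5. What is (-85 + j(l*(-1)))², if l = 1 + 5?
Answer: 8100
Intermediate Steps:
l = 6
(-85 + j(l*(-1)))² = (-85 - 5)² = (-90)² = 8100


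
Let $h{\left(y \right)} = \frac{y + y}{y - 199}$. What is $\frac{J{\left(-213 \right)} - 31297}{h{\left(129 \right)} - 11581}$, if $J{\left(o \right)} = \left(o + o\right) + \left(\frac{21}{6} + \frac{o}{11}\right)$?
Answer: $\frac{24438925}{8920208} \approx 2.7397$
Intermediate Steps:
$h{\left(y \right)} = \frac{2 y}{-199 + y}$
$J{\left(o \right)} = \frac{7}{2} + \frac{23 o}{11}$ ($J{\left(o \right)} = 2 o + \left(21 \cdot \frac{1}{6} + o \frac{1}{11}\right) = 2 o + \left(\frac{7}{2} + \frac{o}{11}\right) = \frac{7}{2} + \frac{23 o}{11}$)
$\frac{J{\left(-213 \right)} - 31297}{h{\left(129 \right)} - 11581} = \frac{\left(\frac{7}{2} + \frac{23}{11} \left(-213\right)\right) - 31297}{2 \cdot 129 \frac{1}{-199 + 129} - 11581} = \frac{\left(\frac{7}{2} - \frac{4899}{11}\right) - 31297}{2 \cdot 129 \frac{1}{-70} - 11581} = \frac{- \frac{9721}{22} - 31297}{2 \cdot 129 \left(- \frac{1}{70}\right) - 11581} = - \frac{698255}{22 \left(- \frac{129}{35} - 11581\right)} = - \frac{698255}{22 \left(- \frac{405464}{35}\right)} = \left(- \frac{698255}{22}\right) \left(- \frac{35}{405464}\right) = \frac{24438925}{8920208}$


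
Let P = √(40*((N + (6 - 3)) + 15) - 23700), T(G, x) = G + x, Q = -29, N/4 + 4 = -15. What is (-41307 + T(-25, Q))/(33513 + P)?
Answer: -1386131193/1123147189 + 82722*I*√6505/1123147189 ≈ -1.2341 + 0.0059403*I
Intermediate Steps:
N = -76 (N = -16 + 4*(-15) = -16 - 60 = -76)
P = 2*I*√6505 (P = √(40*((-76 + (6 - 3)) + 15) - 23700) = √(40*((-76 + 3) + 15) - 23700) = √(40*(-73 + 15) - 23700) = √(40*(-58) - 23700) = √(-2320 - 23700) = √(-26020) = 2*I*√6505 ≈ 161.31*I)
(-41307 + T(-25, Q))/(33513 + P) = (-41307 + (-25 - 29))/(33513 + 2*I*√6505) = (-41307 - 54)/(33513 + 2*I*√6505) = -41361/(33513 + 2*I*√6505)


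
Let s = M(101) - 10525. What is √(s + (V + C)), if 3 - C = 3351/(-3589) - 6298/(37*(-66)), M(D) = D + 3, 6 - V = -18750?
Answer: 2*√29234184774333/118437 ≈ 91.304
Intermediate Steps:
V = 18756 (V = 6 - 1*(-18750) = 6 + 18750 = 18756)
M(D) = 3 + D
s = -10421 (s = (3 + 101) - 10525 = 104 - 10525 = -10421)
C = 160441/118437 (C = 3 - (3351/(-3589) - 6298/(37*(-66))) = 3 - (3351*(-1/3589) - 6298/(-2442)) = 3 - (-3351/3589 - 6298*(-1/2442)) = 3 - (-3351/3589 + 3149/1221) = 3 - 1*194870/118437 = 3 - 194870/118437 = 160441/118437 ≈ 1.3547)
√(s + (V + C)) = √(-10421 + (18756 + 160441/118437)) = √(-10421 + 2221564813/118437) = √(987332836/118437) = 2*√29234184774333/118437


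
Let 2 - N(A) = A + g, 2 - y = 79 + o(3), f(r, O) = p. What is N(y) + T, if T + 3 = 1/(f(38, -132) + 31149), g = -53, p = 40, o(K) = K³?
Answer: 4865485/31189 ≈ 156.00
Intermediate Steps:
f(r, O) = 40
y = -104 (y = 2 - (79 + 3³) = 2 - (79 + 27) = 2 - 1*106 = 2 - 106 = -104)
N(A) = 55 - A (N(A) = 2 - (A - 53) = 2 - (-53 + A) = 2 + (53 - A) = 55 - A)
T = -93566/31189 (T = -3 + 1/(40 + 31149) = -3 + 1/31189 = -93566/31189 ≈ -3.0000)
N(y) + T = (55 - 1*(-104)) - 93566/31189 = (55 + 104) - 93566/31189 = 159 - 93566/31189 = 4865485/31189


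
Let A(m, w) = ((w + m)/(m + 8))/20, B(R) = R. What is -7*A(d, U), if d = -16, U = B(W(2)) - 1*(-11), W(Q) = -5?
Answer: -7/16 ≈ -0.43750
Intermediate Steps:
U = 6 (U = -5 - 1*(-11) = -5 + 11 = 6)
A(m, w) = (m + w)/(20*(8 + m)) (A(m, w) = ((m + w)/(8 + m))*(1/20) = (m + w)/(20*(8 + m)))
-7*A(d, U) = -7*(-16 + 6)/(20*(8 - 16)) = -7*(-10)/(20*(-8)) = -7*(-1)*(-10)/(20*8) = -7*1/16 = -7/16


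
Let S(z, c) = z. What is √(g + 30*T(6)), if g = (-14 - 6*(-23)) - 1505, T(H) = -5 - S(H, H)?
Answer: I*√1711 ≈ 41.364*I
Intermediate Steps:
T(H) = -5 - H
g = -1381 (g = (-14 + 138) - 1505 = 124 - 1505 = -1381)
√(g + 30*T(6)) = √(-1381 + 30*(-5 - 1*6)) = √(-1381 + 30*(-5 - 6)) = √(-1381 + 30*(-11)) = √(-1381 - 330) = √(-1711) = I*√1711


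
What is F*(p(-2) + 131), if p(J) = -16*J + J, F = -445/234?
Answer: -71645/234 ≈ -306.18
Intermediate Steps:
F = -445/234 (F = -445*1/234 = -445/234 ≈ -1.9017)
p(J) = -15*J
F*(p(-2) + 131) = -445*(-15*(-2) + 131)/234 = -445*(30 + 131)/234 = -445/234*161 = -71645/234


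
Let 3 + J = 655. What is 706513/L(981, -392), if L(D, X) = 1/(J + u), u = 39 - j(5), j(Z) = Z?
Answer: 484667918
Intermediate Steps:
J = 652 (J = -3 + 655 = 652)
u = 34 (u = 39 - 1*5 = 39 - 5 = 34)
L(D, X) = 1/686 (L(D, X) = 1/(652 + 34) = 1/686)
706513/L(981, -392) = 706513/(1/686) = 706513*686 = 484667918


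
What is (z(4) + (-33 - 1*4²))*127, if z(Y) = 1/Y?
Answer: -24765/4 ≈ -6191.3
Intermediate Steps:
(z(4) + (-33 - 1*4²))*127 = (1/4 + (-33 - 1*4²))*127 = (¼ + (-33 - 1*16))*127 = (¼ + (-33 - 16))*127 = (¼ - 49)*127 = -195/4*127 = -24765/4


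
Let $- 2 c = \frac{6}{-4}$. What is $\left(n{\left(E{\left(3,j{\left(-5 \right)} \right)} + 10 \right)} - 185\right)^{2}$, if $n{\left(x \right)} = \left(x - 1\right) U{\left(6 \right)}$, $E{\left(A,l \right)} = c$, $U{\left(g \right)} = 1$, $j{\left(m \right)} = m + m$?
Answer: $\frac{491401}{16} \approx 30713.0$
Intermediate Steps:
$j{\left(m \right)} = 2 m$
$c = \frac{3}{4}$ ($c = - \frac{6 \frac{1}{-4}}{2} = - \frac{6 \left(- \frac{1}{4}\right)}{2} = \left(- \frac{1}{2}\right) \left(- \frac{3}{2}\right) = \frac{3}{4} \approx 0.75$)
$E{\left(A,l \right)} = \frac{3}{4}$
$n{\left(x \right)} = -1 + x$ ($n{\left(x \right)} = \left(x - 1\right) 1 = \left(-1 + x\right) 1 = -1 + x$)
$\left(n{\left(E{\left(3,j{\left(-5 \right)} \right)} + 10 \right)} - 185\right)^{2} = \left(\left(-1 + \left(\frac{3}{4} + 10\right)\right) - 185\right)^{2} = \left(\left(-1 + \frac{43}{4}\right) - 185\right)^{2} = \left(\frac{39}{4} - 185\right)^{2} = \left(- \frac{701}{4}\right)^{2} = \frac{491401}{16}$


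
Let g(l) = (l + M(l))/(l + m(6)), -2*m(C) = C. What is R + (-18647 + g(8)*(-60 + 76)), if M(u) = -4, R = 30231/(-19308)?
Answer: -599698941/32180 ≈ -18636.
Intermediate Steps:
m(C) = -C/2
R = -10077/6436 (R = 30231*(-1/19308) = -10077/6436 ≈ -1.5657)
g(l) = (-4 + l)/(-3 + l) (g(l) = (l - 4)/(l - ½*6) = (-4 + l)/(l - 3) = (-4 + l)/(-3 + l))
R + (-18647 + g(8)*(-60 + 76)) = -10077/6436 + (-18647 + ((-4 + 8)/(-3 + 8))*(-60 + 76)) = -10077/6436 + (-18647 + (4/5)*16) = -10077/6436 + (-18647 + ((⅕)*4)*16) = -10077/6436 + (-18647 + (⅘)*16) = -10077/6436 + (-18647 + 64/5) = -10077/6436 - 93171/5 = -599698941/32180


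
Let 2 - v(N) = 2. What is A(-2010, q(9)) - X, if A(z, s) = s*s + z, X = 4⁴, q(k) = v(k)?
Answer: -2266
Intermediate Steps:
v(N) = 0 (v(N) = 2 - 1*2 = 2 - 2 = 0)
q(k) = 0
X = 256
A(z, s) = z + s² (A(z, s) = s² + z = z + s²)
A(-2010, q(9)) - X = (-2010 + 0²) - 1*256 = (-2010 + 0) - 256 = -2010 - 256 = -2266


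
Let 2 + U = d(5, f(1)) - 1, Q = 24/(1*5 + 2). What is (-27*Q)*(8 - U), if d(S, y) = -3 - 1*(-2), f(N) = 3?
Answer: -7776/7 ≈ -1110.9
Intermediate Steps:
Q = 24/7 (Q = 24/(5 + 2) = 24/7 ≈ 3.4286)
d(S, y) = -1 (d(S, y) = -3 + 2 = -1)
U = -4 (U = -2 + (-1 - 1) = -2 - 2 = -4)
(-27*Q)*(8 - U) = (-27*24/7)*(8 - 1*(-4)) = -648*(8 + 4)/7 = -648/7*12 = -7776/7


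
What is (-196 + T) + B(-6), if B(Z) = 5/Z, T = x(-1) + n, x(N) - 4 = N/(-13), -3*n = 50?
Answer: -5445/26 ≈ -209.42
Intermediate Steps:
n = -50/3 (n = -1/3*50 = -50/3 ≈ -16.667)
x(N) = 4 - N/13 (x(N) = 4 + N/(-13) = 4 + N*(-1/13) = 4 - N/13)
T = -491/39 (T = (4 - 1/13*(-1)) - 50/3 = (4 + 1/13) - 50/3 = 53/13 - 50/3 = -491/39 ≈ -12.590)
(-196 + T) + B(-6) = (-196 - 491/39) + 5/(-6) = -8135/39 + 5*(-1/6) = -8135/39 - 5/6 = -5445/26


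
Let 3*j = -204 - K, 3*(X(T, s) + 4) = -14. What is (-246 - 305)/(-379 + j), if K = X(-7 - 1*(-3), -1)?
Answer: 4959/3997 ≈ 1.2407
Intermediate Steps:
X(T, s) = -26/3 (X(T, s) = -4 + (⅓)*(-14) = -4 - 14/3 = -26/3)
K = -26/3 ≈ -8.6667
j = -586/9 (j = (-204 - 1*(-26/3))/3 = (-204 + 26/3)/3 = (⅓)*(-586/3) = -586/9 ≈ -65.111)
(-246 - 305)/(-379 + j) = (-246 - 305)/(-379 - 586/9) = -551/(-3997/9) = -551*(-9/3997) = 4959/3997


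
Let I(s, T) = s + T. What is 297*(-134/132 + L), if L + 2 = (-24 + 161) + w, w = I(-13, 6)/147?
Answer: 556911/14 ≈ 39779.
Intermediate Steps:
I(s, T) = T + s
w = -1/21 (w = (6 - 13)/147 = -7*1/147 = -1/21 ≈ -0.047619)
L = 2834/21 (L = -2 + ((-24 + 161) - 1/21) = -2 + (137 - 1/21) = -2 + 2876/21 = 2834/21 ≈ 134.95)
297*(-134/132 + L) = 297*(-134/132 + 2834/21) = 297*(-134*1/132 + 2834/21) = 297*(-67/66 + 2834/21) = 297*(61879/462) = 556911/14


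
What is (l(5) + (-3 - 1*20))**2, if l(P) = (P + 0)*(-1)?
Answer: 784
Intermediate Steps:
l(P) = -P (l(P) = P*(-1) = -P)
(l(5) + (-3 - 1*20))**2 = (-1*5 + (-3 - 1*20))**2 = (-5 + (-3 - 20))**2 = (-5 - 23)**2 = (-28)**2 = 784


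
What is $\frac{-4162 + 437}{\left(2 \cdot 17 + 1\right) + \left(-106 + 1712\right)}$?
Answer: $- \frac{3725}{1641} \approx -2.27$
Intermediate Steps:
$\frac{-4162 + 437}{\left(2 \cdot 17 + 1\right) + \left(-106 + 1712\right)} = - \frac{3725}{\left(34 + 1\right) + 1606} = - \frac{3725}{35 + 1606} = - \frac{3725}{1641}$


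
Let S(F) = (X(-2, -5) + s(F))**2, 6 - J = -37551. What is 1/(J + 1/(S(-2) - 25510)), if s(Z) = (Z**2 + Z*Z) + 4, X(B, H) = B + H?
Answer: 25485/957140144 ≈ 2.6626e-5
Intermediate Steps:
J = 37557 (J = 6 - 1*(-37551) = 6 + 37551 = 37557)
s(Z) = 4 + 2*Z**2 (s(Z) = (Z**2 + Z**2) + 4 = 2*Z**2 + 4 = 4 + 2*Z**2)
S(F) = (-3 + 2*F**2)**2 (S(F) = ((-2 - 5) + (4 + 2*F**2))**2 = (-7 + (4 + 2*F**2))**2 = (-3 + 2*F**2)**2)
1/(J + 1/(S(-2) - 25510)) = 1/(37557 + 1/((-3 + 2*(-2)**2)**2 - 25510)) = 1/(37557 + 1/((-3 + 2*4)**2 - 25510)) = 1/(37557 + 1/((-3 + 8)**2 - 25510)) = 1/(37557 + 1/(5**2 - 25510)) = 1/(37557 + 1/(25 - 25510)) = 1/(37557 + 1/(-25485)) = 1/(37557 - 1/25485) = 1/(957140144/25485) = 25485/957140144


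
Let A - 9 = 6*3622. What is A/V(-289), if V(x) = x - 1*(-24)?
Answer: -21741/265 ≈ -82.042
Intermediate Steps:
V(x) = 24 + x (V(x) = x + 24 = 24 + x)
A = 21741 (A = 9 + 6*3622 = 9 + 21732 = 21741)
A/V(-289) = 21741/(24 - 289) = 21741/(-265) = 21741*(-1/265) = -21741/265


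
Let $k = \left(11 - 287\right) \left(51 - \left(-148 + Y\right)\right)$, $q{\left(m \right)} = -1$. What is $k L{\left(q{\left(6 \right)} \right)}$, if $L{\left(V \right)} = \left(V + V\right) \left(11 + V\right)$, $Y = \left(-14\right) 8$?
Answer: $1716720$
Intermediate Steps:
$Y = -112$
$L{\left(V \right)} = 2 V \left(11 + V\right)$
$k = -85836$ ($k = \left(11 - 287\right) \left(51 + \left(148 - -112\right)\right) = - 276 \left(51 + \left(148 + 112\right)\right) = - 276 \left(51 + 260\right) = \left(-276\right) 311 = -85836$)
$k L{\left(q{\left(6 \right)} \right)} = - 85836 \cdot 2 \left(-1\right) \left(11 - 1\right) = - 85836 \cdot 2 \left(-1\right) 10 = \left(-85836\right) \left(-20\right) = 1716720$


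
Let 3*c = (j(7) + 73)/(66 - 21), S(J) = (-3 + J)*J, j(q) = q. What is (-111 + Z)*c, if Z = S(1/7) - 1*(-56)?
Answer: -14480/441 ≈ -32.834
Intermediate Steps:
S(J) = J*(-3 + J)
c = 16/27 (c = ((7 + 73)/(66 - 21))/3 = (80/45)/3 = (80*(1/45))/3 = (1/3)*(16/9) = 16/27 ≈ 0.59259)
Z = 2724/49 (Z = (-3 + 1/7)/7 - 1*(-56) = (-3 + 1/7)/7 + 56 = (1/7)*(-20/7) + 56 = -20/49 + 56 = 2724/49 ≈ 55.592)
(-111 + Z)*c = (-111 + 2724/49)*(16/27) = -2715/49*16/27 = -14480/441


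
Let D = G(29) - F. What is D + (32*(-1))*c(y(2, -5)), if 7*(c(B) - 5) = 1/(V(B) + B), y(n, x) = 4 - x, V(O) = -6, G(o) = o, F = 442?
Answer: -12065/21 ≈ -574.52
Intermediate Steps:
D = -413 (D = 29 - 1*442 = 29 - 442 = -413)
c(B) = 5 + 1/(7*(-6 + B))
D + (32*(-1))*c(y(2, -5)) = -413 + (32*(-1))*((-209 + 35*(4 - 1*(-5)))/(7*(-6 + (4 - 1*(-5))))) = -413 - 32*(-209 + 35*(4 + 5))/(7*(-6 + (4 + 5))) = -413 - 32*(-209 + 35*9)/(7*(-6 + 9)) = -413 - 32*(-209 + 315)/(7*3) = -413 - 32*106/(7*3) = -413 - 32*106/21 = -413 - 3392/21 = -12065/21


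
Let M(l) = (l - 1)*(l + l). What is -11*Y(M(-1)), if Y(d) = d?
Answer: -44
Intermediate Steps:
M(l) = 2*l*(-1 + l) (M(l) = (-1 + l)*(2*l) = 2*l*(-1 + l))
-11*Y(M(-1)) = -22*(-1)*(-1 - 1) = -22*(-1)*(-2) = -11*4 = -44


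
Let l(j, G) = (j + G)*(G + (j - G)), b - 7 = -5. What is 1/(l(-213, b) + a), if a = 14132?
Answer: 1/59075 ≈ 1.6928e-5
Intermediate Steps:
b = 2 (b = 7 - 5 = 2)
l(j, G) = j*(G + j) (l(j, G) = (G + j)*j = j*(G + j))
1/(l(-213, b) + a) = 1/(-213*(2 - 213) + 14132) = 1/(-213*(-211) + 14132) = 1/(44943 + 14132) = 1/59075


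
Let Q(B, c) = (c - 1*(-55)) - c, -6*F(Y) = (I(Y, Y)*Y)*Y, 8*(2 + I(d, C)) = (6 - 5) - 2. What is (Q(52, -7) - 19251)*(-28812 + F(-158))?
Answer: 1150065953/3 ≈ 3.8336e+8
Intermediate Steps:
I(d, C) = -17/8 (I(d, C) = -2 + ((6 - 5) - 2)/8 = -2 + (1 - 2)/8 = -2 + (⅛)*(-1) = -2 - ⅛ = -17/8)
F(Y) = 17*Y²/48 (F(Y) = -(-17*Y/8)*Y/6 = -(-17)*Y²/48 = 17*Y²/48)
Q(B, c) = 55 (Q(B, c) = (c + 55) - c = (55 + c) - c = 55)
(Q(52, -7) - 19251)*(-28812 + F(-158)) = (55 - 19251)*(-28812 + (17/48)*(-158)²) = -19196*(-28812 + (17/48)*24964) = -19196*(-28812 + 106097/12) = -19196*(-239647/12) = 1150065953/3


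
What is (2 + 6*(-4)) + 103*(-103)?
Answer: -10631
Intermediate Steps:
(2 + 6*(-4)) + 103*(-103) = (2 - 24) - 10609 = -22 - 10609 = -10631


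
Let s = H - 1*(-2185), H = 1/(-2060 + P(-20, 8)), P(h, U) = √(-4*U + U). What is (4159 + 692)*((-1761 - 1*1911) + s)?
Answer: -99386767431/13778 - 63*I*√6/27556 ≈ -7.2134e+6 - 0.0056002*I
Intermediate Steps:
P(h, U) = √3*√(-U) (P(h, U) = √(-3*U) = √3*√(-U))
H = 1/(-2060 + 2*I*√6) (H = 1/(-2060 + √3*√(-1*8)) = 1/(-2060 + √3*√(-8)) = 1/(-2060 + √3*(2*I*√2)) = 1/(-2060 + 2*I*√6) ≈ -0.00048543 - 1.154e-6*I)
s = 2318079095/1060906 - I*√6/2121812 (s = (-515/1060906 - I*√6/2121812) - 1*(-2185) = (-515/1060906 - I*√6/2121812) + 2185 = 2318079095/1060906 - I*√6/2121812 ≈ 2185.0 - 1.1544e-6*I)
(4159 + 692)*((-1761 - 1*1911) + s) = (4159 + 692)*((-1761 - 1*1911) + (2318079095/1060906 - I*√6/2121812)) = 4851*((-1761 - 1911) + (2318079095/1060906 - I*√6/2121812)) = 4851*(-3672 + (2318079095/1060906 - I*√6/2121812)) = 4851*(-1577567737/1060906 - I*√6/2121812) = -99386767431/13778 - 63*I*√6/27556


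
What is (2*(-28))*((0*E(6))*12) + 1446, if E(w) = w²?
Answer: 1446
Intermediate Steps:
(2*(-28))*((0*E(6))*12) + 1446 = (2*(-28))*((0*6²)*12) + 1446 = -56*0*36*12 + 1446 = -0*12 + 1446 = -56*0 + 1446 = 0 + 1446 = 1446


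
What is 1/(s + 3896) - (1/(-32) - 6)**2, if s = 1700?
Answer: -52111095/1432576 ≈ -36.376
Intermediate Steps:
1/(s + 3896) - (1/(-32) - 6)**2 = 1/(1700 + 3896) - (1/(-32) - 6)**2 = 1/5596 - (-1/32 - 6)**2 = 1/5596 - (-193/32)**2 = 1/5596 - 1*37249/1024 = 1/5596 - 37249/1024 = -52111095/1432576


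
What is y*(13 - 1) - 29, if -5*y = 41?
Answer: -637/5 ≈ -127.40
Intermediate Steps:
y = -41/5 (y = -1/5*41 = -41/5 ≈ -8.2000)
y*(13 - 1) - 29 = -41*(13 - 1)/5 - 29 = -41/5*12 - 29 = -492/5 - 29 = -637/5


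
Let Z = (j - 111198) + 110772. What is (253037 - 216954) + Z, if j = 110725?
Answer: 146382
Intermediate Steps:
Z = 110299 (Z = (110725 - 111198) + 110772 = -473 + 110772 = 110299)
(253037 - 216954) + Z = (253037 - 216954) + 110299 = 36083 + 110299 = 146382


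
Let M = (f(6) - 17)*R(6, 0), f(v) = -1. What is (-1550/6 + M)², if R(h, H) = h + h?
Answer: 2024929/9 ≈ 2.2499e+5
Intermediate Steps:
R(h, H) = 2*h
M = -216 (M = (-1 - 17)*(2*6) = -18*12 = -216)
(-1550/6 + M)² = (-1550/6 - 216)² = (-1550*⅙ - 216)² = (-775/3 - 216)² = (-1423/3)² = 2024929/9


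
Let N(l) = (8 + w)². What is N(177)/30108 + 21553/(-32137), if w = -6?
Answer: -23171042/34556457 ≈ -0.67053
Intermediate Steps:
N(l) = 4 (N(l) = (8 - 6)² = 2² = 4)
N(177)/30108 + 21553/(-32137) = 4/30108 + 21553/(-32137) = 4*(1/30108) + 21553*(-1/32137) = 1/7527 - 3079/4591 = -23171042/34556457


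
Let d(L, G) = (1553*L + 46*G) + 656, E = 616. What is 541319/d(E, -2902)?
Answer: 541319/823812 ≈ 0.65709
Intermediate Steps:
d(L, G) = 656 + 46*G + 1553*L (d(L, G) = (46*G + 1553*L) + 656 = 656 + 46*G + 1553*L)
541319/d(E, -2902) = 541319/(656 + 46*(-2902) + 1553*616) = 541319/(656 - 133492 + 956648) = 541319/823812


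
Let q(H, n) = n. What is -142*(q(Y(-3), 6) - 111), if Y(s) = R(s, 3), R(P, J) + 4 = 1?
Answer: 14910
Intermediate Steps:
R(P, J) = -3 (R(P, J) = -4 + 1 = -3)
Y(s) = -3
-142*(q(Y(-3), 6) - 111) = -142*(6 - 111) = -142*(-105) = 14910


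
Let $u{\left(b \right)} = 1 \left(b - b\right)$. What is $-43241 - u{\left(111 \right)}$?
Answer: $-43241$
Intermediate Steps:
$u{\left(b \right)} = 0$ ($u{\left(b \right)} = 1 \cdot 0 = 0$)
$-43241 - u{\left(111 \right)} = -43241 - 0 = -43241 + 0 = -43241$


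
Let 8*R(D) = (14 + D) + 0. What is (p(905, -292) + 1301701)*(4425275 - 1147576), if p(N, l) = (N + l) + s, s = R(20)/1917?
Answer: 32731573445507531/7668 ≈ 4.2686e+12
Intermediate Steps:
R(D) = 7/4 + D/8 (R(D) = ((14 + D) + 0)/8 = (14 + D)/8 = 7/4 + D/8)
s = 17/7668 (s = (7/4 + (1/8)*20)/1917 = (7/4 + 5/2)*(1/1917) = (17/4)*(1/1917) = 17/7668 ≈ 0.0022170)
p(N, l) = 17/7668 + N + l (p(N, l) = (N + l) + 17/7668 = 17/7668 + N + l)
(p(905, -292) + 1301701)*(4425275 - 1147576) = ((17/7668 + 905 - 292) + 1301701)*(4425275 - 1147576) = (4700501/7668 + 1301701)*3277699 = (9986143769/7668)*3277699 = 32731573445507531/7668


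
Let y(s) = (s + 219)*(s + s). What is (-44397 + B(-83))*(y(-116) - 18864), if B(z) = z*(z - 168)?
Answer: 1007596640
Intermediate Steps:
B(z) = z*(-168 + z)
y(s) = 2*s*(219 + s) (y(s) = (219 + s)*(2*s) = 2*s*(219 + s))
(-44397 + B(-83))*(y(-116) - 18864) = (-44397 - 83*(-168 - 83))*(2*(-116)*(219 - 116) - 18864) = (-44397 - 83*(-251))*(2*(-116)*103 - 18864) = (-44397 + 20833)*(-23896 - 18864) = -23564*(-42760) = 1007596640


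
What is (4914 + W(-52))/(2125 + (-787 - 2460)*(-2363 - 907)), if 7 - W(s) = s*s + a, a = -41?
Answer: 2258/10619815 ≈ 0.00021262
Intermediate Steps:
W(s) = 48 - s² (W(s) = 7 - (s*s - 41) = 7 - (s² - 41) = 7 - (-41 + s²) = 7 + (41 - s²) = 48 - s²)
(4914 + W(-52))/(2125 + (-787 - 2460)*(-2363 - 907)) = (4914 + (48 - 1*(-52)²))/(2125 + (-787 - 2460)*(-2363 - 907)) = (4914 + (48 - 1*2704))/(2125 - 3247*(-3270)) = (4914 + (48 - 2704))/(2125 + 10617690) = (4914 - 2656)/10619815 = 2258*(1/10619815) = 2258/10619815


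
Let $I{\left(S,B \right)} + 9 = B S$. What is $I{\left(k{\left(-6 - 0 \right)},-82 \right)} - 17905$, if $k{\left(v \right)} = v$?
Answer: $-17422$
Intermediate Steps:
$I{\left(S,B \right)} = -9 + B S$
$I{\left(k{\left(-6 - 0 \right)},-82 \right)} - 17905 = \left(-9 - 82 \left(-6 - 0\right)\right) - 17905 = \left(-9 - 82 \left(-6 + 0\right)\right) - 17905 = \left(-9 - -492\right) - 17905 = \left(-9 + 492\right) - 17905 = 483 - 17905 = -17422$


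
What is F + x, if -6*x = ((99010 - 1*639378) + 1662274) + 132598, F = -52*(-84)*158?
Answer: 481060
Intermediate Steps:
F = 690144 (F = 4368*158 = 690144)
x = -209084 (x = -(((99010 - 1*639378) + 1662274) + 132598)/6 = -(((99010 - 639378) + 1662274) + 132598)/6 = -((-540368 + 1662274) + 132598)/6 = -(1121906 + 132598)/6 = -1/6*1254504 = -209084)
F + x = 690144 - 209084 = 481060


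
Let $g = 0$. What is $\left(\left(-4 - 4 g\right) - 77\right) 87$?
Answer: $-7047$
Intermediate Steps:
$\left(\left(-4 - 4 g\right) - 77\right) 87 = \left(\left(-4 - 0\right) - 77\right) 87 = \left(\left(-4 + 0\right) - 77\right) 87 = \left(-4 - 77\right) 87 = \left(-81\right) 87 = -7047$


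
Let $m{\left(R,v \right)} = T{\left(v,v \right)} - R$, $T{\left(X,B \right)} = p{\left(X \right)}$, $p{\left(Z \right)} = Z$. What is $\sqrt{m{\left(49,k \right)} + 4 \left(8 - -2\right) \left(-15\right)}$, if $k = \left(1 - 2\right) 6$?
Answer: $i \sqrt{655} \approx 25.593 i$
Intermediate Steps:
$T{\left(X,B \right)} = X$
$k = -6$ ($k = \left(-1\right) 6 = -6$)
$m{\left(R,v \right)} = v - R$
$\sqrt{m{\left(49,k \right)} + 4 \left(8 - -2\right) \left(-15\right)} = \sqrt{\left(-6 - 49\right) + 4 \left(8 - -2\right) \left(-15\right)} = \sqrt{\left(-6 - 49\right) + 4 \left(8 + 2\right) \left(-15\right)} = \sqrt{-55 + 4 \cdot 10 \left(-15\right)} = \sqrt{-55 + 40 \left(-15\right)} = \sqrt{-55 - 600} = \sqrt{-655} = i \sqrt{655}$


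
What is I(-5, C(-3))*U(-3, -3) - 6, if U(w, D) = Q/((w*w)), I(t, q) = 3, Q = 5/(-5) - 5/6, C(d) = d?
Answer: -119/18 ≈ -6.6111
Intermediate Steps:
Q = -11/6 (Q = 5*(-⅕) - 5*⅙ = -1 - ⅚ = -11/6 ≈ -1.8333)
U(w, D) = -11/(6*w²)
I(-5, C(-3))*U(-3, -3) - 6 = 3*(-11/6/(-3)²) - 6 = 3*(-11/6*⅑) - 6 = 3*(-11/54) - 6 = -11/18 - 6 = -119/18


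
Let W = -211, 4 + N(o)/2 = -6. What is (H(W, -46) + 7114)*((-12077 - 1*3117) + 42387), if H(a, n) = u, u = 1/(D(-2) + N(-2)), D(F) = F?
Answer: 4255894851/22 ≈ 1.9345e+8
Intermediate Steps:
N(o) = -20 (N(o) = -8 + 2*(-6) = -8 - 12 = -20)
u = -1/22 (u = 1/(-2 - 20) = 1/(-22) = -1/22 ≈ -0.045455)
H(a, n) = -1/22
(H(W, -46) + 7114)*((-12077 - 1*3117) + 42387) = (-1/22 + 7114)*((-12077 - 1*3117) + 42387) = 156507*((-12077 - 3117) + 42387)/22 = 156507*(-15194 + 42387)/22 = (156507/22)*27193 = 4255894851/22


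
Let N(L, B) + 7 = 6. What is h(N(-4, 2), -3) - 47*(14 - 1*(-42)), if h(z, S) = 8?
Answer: -2624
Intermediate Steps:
N(L, B) = -1 (N(L, B) = -7 + 6 = -1)
h(N(-4, 2), -3) - 47*(14 - 1*(-42)) = 8 - 47*(14 - 1*(-42)) = 8 - 47*(14 + 42) = 8 - 47*56 = 8 - 2632 = -2624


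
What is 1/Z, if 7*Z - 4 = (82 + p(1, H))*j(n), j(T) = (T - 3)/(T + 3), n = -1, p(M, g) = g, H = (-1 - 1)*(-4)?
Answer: -7/176 ≈ -0.039773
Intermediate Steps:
H = 8 (H = -2*(-4) = 8)
j(T) = (-3 + T)/(3 + T)
Z = -176/7 (Z = 4/7 + ((82 + 8)*((-3 - 1)/(3 - 1)))/7 = 4/7 + (90*(-4/2))/7 = 4/7 + (90*((1/2)*(-4)))/7 = 4/7 + (90*(-2))/7 = 4/7 + (1/7)*(-180) = 4/7 - 180/7 = -176/7 ≈ -25.143)
1/Z = 1/(-176/7) = -7/176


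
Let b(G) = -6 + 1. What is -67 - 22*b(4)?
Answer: 43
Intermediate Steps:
b(G) = -5
-67 - 22*b(4) = -67 - 22*(-5) = -67 + 110 = 43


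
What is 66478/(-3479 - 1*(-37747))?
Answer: 33239/17134 ≈ 1.9399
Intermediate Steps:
66478/(-3479 - 1*(-37747)) = 66478/(-3479 + 37747) = 66478/34268 = 66478*(1/34268) = 33239/17134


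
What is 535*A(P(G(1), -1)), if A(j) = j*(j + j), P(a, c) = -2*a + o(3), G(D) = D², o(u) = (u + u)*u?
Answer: 273920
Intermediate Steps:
o(u) = 2*u² (o(u) = (2*u)*u = 2*u²)
P(a, c) = 18 - 2*a (P(a, c) = -2*a + 2*3² = -2*a + 2*9 = -2*a + 18 = 18 - 2*a)
A(j) = 2*j² (A(j) = j*(2*j) = 2*j²)
535*A(P(G(1), -1)) = 535*(2*(18 - 2*1²)²) = 535*(2*(18 - 2*1)²) = 535*(2*(18 - 2)²) = 535*(2*16²) = 535*(2*256) = 535*512 = 273920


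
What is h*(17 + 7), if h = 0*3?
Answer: 0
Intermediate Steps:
h = 0
h*(17 + 7) = 0*(17 + 7) = 0*24 = 0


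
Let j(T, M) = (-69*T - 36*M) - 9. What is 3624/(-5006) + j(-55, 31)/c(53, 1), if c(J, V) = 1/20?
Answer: 133658388/2503 ≈ 53399.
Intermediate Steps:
c(J, V) = 1/20
j(T, M) = -9 - 69*T - 36*M
3624/(-5006) + j(-55, 31)/c(53, 1) = 3624/(-5006) + (-9 - 69*(-55) - 36*31)/(1/20) = 3624*(-1/5006) + (-9 + 3795 - 1116)*20 = -1812/2503 + 2670*20 = -1812/2503 + 53400 = 133658388/2503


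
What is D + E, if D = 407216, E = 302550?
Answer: 709766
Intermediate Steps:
D + E = 407216 + 302550 = 709766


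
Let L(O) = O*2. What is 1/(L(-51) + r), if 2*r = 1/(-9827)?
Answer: -19654/2004709 ≈ -0.0098039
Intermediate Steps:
L(O) = 2*O
r = -1/19654 (r = (½)/(-9827) = (½)*(-1/9827) = -1/19654 ≈ -5.0880e-5)
1/(L(-51) + r) = 1/(2*(-51) - 1/19654) = 1/(-102 - 1/19654) = 1/(-2004709/19654) = -19654/2004709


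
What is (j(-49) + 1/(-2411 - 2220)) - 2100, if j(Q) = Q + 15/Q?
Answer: -487718445/226919 ≈ -2149.3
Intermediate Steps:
(j(-49) + 1/(-2411 - 2220)) - 2100 = ((-49 + 15/(-49)) + 1/(-2411 - 2220)) - 2100 = ((-49 + 15*(-1/49)) + 1/(-4631)) - 2100 = ((-49 - 15/49) - 1/4631) - 2100 = (-2416/49 - 1/4631) - 2100 = -11188545/226919 - 2100 = -487718445/226919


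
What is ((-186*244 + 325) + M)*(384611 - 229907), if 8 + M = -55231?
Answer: -15516501792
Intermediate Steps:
M = -55239 (M = -8 - 55231 = -55239)
((-186*244 + 325) + M)*(384611 - 229907) = ((-186*244 + 325) - 55239)*(384611 - 229907) = ((-45384 + 325) - 55239)*154704 = (-45059 - 55239)*154704 = -100298*154704 = -15516501792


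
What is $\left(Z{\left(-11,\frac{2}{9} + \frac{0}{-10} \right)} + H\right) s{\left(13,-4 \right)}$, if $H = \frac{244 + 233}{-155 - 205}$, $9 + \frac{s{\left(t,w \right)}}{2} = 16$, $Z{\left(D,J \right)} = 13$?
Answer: $\frac{3269}{20} \approx 163.45$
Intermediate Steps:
$s{\left(t,w \right)} = 14$ ($s{\left(t,w \right)} = -18 + 2 \cdot 16 = -18 + 32 = 14$)
$H = - \frac{53}{40}$ ($H = \frac{477}{-360} = 477 \left(- \frac{1}{360}\right) = - \frac{53}{40} \approx -1.325$)
$\left(Z{\left(-11,\frac{2}{9} + \frac{0}{-10} \right)} + H\right) s{\left(13,-4 \right)} = \left(13 - \frac{53}{40}\right) 14 = \frac{467}{40} \cdot 14 = \frac{3269}{20}$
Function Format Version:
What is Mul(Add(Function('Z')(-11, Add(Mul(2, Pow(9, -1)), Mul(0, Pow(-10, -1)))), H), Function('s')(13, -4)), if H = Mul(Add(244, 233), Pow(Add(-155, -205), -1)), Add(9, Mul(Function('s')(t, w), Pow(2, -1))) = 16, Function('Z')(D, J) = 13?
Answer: Rational(3269, 20) ≈ 163.45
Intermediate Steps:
Function('s')(t, w) = 14 (Function('s')(t, w) = Add(-18, Mul(2, 16)) = Add(-18, 32) = 14)
H = Rational(-53, 40) (H = Mul(477, Pow(-360, -1)) = Mul(477, Rational(-1, 360)) = Rational(-53, 40) ≈ -1.3250)
Mul(Add(Function('Z')(-11, Add(Mul(2, Pow(9, -1)), Mul(0, Pow(-10, -1)))), H), Function('s')(13, -4)) = Mul(Add(13, Rational(-53, 40)), 14) = Mul(Rational(467, 40), 14) = Rational(3269, 20)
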